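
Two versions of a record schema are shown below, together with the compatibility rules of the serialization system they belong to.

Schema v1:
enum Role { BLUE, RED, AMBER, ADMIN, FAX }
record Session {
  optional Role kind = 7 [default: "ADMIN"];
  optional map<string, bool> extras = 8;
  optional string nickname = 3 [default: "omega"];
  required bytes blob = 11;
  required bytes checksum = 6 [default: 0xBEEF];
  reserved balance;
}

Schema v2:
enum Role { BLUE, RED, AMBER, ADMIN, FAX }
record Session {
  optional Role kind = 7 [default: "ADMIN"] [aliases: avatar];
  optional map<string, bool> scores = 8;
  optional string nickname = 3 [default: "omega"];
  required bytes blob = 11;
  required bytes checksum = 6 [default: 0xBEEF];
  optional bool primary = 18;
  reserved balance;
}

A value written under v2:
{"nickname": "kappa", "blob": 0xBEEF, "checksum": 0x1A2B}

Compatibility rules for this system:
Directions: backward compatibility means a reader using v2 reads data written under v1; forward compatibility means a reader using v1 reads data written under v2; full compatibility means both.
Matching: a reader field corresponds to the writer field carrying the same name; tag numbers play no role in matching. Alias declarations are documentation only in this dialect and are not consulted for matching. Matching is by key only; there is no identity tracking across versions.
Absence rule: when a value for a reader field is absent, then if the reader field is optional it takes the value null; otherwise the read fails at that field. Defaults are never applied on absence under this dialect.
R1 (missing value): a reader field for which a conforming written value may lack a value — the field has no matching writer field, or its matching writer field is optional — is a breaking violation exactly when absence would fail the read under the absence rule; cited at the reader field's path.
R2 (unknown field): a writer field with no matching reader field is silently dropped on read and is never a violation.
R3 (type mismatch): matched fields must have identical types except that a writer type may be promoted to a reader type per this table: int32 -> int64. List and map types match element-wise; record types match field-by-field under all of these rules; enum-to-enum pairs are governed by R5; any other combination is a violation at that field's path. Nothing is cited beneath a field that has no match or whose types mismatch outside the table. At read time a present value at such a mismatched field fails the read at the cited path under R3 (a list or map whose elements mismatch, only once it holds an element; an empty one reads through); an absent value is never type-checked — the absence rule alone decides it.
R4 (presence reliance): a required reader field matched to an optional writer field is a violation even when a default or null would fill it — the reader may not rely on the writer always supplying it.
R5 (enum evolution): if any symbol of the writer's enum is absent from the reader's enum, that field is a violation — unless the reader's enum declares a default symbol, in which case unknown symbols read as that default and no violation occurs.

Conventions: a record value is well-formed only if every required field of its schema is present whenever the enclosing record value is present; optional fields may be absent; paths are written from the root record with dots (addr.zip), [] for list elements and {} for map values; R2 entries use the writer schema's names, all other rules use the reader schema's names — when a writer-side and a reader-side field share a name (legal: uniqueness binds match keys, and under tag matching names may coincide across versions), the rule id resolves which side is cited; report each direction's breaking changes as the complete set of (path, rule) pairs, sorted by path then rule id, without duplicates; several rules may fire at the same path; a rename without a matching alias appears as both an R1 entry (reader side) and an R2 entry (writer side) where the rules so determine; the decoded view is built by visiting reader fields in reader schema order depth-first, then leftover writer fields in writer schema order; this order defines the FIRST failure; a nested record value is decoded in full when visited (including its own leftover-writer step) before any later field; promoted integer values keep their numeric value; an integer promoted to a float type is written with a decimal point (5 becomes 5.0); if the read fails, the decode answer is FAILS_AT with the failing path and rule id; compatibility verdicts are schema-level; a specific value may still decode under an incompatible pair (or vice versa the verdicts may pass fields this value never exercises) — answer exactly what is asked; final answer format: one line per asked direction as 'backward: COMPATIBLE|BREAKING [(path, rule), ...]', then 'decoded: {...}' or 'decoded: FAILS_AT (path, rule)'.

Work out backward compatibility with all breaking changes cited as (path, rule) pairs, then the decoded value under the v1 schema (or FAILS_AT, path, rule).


backward: COMPATIBLE []; decoded: {"kind": null, "extras": null, "nickname": "kappa", "blob": 0xBEEF, "checksum": 0x1A2B}

the writer's type comes first in each Session pair
backward for Session (reader v2, writer v1):
  kind: paired with writer kind (Role -> Role; writer optional)
  scores: no writer match
  nickname: paired with writer nickname (string -> string; writer optional)
  blob: paired with writer blob (bytes -> bytes; writer required)
  checksum: paired with writer checksum (bytes -> bytes; writer required)
  primary: no writer match
  writer extras: unknown to reader
  => backward: COMPATIBLE
migrating the Session value to v1:
  kind := null (missing; optional => null)
  extras := null (missing; optional => null)
  nickname := "kappa"
  blob := 0xBEEF
  checksum := 0x1A2B
  => decoded: {"kind": null, "extras": null, "nickname": "kappa", "blob": 0xBEEF, "checksum": 0x1A2B}
ruling out the remaining Session differences:
  renamed field extras to scores in record Session -> no rule fires on it in Session's dialect; the asked verdict holds
  added field primary to record Session: optional bool, tag 18 (in v2 it sits last) -> no rule fires on it in Session's dialect; the asked verdict holds


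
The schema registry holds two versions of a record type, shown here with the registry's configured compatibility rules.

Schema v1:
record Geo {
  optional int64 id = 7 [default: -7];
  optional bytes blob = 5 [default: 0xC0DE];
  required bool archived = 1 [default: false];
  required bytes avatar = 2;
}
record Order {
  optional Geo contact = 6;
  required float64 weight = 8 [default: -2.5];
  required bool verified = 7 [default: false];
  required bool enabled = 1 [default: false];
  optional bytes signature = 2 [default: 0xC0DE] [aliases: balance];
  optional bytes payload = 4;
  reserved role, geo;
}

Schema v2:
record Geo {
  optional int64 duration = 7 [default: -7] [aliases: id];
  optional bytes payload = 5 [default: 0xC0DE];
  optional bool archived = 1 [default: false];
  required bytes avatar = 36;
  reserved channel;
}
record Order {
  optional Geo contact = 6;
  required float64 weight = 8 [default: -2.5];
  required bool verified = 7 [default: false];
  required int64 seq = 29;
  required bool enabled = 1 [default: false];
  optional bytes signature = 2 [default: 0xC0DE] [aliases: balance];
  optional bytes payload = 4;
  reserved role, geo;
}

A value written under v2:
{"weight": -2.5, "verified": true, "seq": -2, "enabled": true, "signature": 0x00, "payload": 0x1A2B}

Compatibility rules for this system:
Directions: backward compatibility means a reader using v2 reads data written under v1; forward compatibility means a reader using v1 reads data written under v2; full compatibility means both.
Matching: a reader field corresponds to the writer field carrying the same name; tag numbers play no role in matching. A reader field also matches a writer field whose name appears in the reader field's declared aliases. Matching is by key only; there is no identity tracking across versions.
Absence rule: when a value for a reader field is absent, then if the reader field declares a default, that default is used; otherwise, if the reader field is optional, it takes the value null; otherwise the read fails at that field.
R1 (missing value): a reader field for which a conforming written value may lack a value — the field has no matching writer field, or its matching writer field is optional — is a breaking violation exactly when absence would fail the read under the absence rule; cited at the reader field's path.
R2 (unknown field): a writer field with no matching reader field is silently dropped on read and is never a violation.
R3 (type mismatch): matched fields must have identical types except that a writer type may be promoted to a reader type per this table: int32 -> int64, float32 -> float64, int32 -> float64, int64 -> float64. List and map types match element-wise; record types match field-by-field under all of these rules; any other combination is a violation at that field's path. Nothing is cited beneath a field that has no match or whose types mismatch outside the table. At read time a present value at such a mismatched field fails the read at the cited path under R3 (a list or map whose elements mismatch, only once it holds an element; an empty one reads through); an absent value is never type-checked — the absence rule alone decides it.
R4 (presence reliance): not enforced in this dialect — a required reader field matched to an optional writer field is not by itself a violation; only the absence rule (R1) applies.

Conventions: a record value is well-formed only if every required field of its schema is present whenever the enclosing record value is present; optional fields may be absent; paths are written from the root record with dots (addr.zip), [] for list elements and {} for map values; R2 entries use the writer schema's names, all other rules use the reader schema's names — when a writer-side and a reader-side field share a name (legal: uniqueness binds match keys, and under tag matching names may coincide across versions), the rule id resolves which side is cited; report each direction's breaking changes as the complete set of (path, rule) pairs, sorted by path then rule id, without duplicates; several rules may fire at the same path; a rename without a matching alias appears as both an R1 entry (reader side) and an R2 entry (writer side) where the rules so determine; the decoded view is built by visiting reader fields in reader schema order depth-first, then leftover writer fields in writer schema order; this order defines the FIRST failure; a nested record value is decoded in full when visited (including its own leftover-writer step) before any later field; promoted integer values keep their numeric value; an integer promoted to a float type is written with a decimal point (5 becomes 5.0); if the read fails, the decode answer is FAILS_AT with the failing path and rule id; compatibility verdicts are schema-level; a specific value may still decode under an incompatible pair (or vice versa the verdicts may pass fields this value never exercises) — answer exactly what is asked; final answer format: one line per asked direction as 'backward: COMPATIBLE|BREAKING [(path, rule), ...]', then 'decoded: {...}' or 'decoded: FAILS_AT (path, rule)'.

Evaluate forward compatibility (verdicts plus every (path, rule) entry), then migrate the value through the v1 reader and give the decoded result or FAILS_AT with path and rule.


each type pair in Order: writer, then reader
forward for Order (reader v1, writer v2):
  Geo -> Geo, writer optional: contact aligns to contact
  float64 -> float64, writer required: weight aligns to weight
  bool -> bool, writer required: verified aligns to verified
  bool -> bool, writer required: enabled aligns to enabled
  bytes -> bytes, writer optional: signature aligns to signature
  bytes -> bytes, writer optional: payload aligns to payload
  writer seq: unknown to reader
  contact.id: no writer-side match
  contact.blob: no writer-side match
  bool -> bool, writer optional: contact.archived aligns to contact.archived
  bytes -> bytes, writer required: contact.avatar aligns to contact.avatar
  writer contact.duration: unknown to reader
  writer contact.payload: unknown to reader
  nothing fires on Order: forward is COMPATIBLE
decode (reader v1):
  contact := null (not supplied -> null)
  weight := -2.5
  verified := true
  enabled := true
  signature := 0x00
  payload := 0x1A2B
  writer seq: unmatched, discarded
  => decoded: {"contact": null, "weight": -2.5, "verified": true, "enabled": true, "signature": 0x00, "payload": 0x1A2B}
remaining Order differences; none change what is asked:
  field archived in record Geo: required changed to optional -> triggers nothing under Order's printed rules — same verdict
  added field seq to record Order: required int64, tag 29 (in v2 it sits immediately before enabled) -> matters only for Order's backward compatibility — outside the asked direction
  field avatar in record Geo: tag 2 changed to 36 -> triggers nothing under Order's printed rules — same verdict
  renamed field id to duration in record Geo (alias id declared on the renamed field) -> triggers nothing under Order's printed rules — same verdict
  renamed field blob to payload in record Geo -> triggers nothing under Order's printed rules — same verdict

forward: COMPATIBLE []; decoded: {"contact": null, "weight": -2.5, "verified": true, "enabled": true, "signature": 0x00, "payload": 0x1A2B}


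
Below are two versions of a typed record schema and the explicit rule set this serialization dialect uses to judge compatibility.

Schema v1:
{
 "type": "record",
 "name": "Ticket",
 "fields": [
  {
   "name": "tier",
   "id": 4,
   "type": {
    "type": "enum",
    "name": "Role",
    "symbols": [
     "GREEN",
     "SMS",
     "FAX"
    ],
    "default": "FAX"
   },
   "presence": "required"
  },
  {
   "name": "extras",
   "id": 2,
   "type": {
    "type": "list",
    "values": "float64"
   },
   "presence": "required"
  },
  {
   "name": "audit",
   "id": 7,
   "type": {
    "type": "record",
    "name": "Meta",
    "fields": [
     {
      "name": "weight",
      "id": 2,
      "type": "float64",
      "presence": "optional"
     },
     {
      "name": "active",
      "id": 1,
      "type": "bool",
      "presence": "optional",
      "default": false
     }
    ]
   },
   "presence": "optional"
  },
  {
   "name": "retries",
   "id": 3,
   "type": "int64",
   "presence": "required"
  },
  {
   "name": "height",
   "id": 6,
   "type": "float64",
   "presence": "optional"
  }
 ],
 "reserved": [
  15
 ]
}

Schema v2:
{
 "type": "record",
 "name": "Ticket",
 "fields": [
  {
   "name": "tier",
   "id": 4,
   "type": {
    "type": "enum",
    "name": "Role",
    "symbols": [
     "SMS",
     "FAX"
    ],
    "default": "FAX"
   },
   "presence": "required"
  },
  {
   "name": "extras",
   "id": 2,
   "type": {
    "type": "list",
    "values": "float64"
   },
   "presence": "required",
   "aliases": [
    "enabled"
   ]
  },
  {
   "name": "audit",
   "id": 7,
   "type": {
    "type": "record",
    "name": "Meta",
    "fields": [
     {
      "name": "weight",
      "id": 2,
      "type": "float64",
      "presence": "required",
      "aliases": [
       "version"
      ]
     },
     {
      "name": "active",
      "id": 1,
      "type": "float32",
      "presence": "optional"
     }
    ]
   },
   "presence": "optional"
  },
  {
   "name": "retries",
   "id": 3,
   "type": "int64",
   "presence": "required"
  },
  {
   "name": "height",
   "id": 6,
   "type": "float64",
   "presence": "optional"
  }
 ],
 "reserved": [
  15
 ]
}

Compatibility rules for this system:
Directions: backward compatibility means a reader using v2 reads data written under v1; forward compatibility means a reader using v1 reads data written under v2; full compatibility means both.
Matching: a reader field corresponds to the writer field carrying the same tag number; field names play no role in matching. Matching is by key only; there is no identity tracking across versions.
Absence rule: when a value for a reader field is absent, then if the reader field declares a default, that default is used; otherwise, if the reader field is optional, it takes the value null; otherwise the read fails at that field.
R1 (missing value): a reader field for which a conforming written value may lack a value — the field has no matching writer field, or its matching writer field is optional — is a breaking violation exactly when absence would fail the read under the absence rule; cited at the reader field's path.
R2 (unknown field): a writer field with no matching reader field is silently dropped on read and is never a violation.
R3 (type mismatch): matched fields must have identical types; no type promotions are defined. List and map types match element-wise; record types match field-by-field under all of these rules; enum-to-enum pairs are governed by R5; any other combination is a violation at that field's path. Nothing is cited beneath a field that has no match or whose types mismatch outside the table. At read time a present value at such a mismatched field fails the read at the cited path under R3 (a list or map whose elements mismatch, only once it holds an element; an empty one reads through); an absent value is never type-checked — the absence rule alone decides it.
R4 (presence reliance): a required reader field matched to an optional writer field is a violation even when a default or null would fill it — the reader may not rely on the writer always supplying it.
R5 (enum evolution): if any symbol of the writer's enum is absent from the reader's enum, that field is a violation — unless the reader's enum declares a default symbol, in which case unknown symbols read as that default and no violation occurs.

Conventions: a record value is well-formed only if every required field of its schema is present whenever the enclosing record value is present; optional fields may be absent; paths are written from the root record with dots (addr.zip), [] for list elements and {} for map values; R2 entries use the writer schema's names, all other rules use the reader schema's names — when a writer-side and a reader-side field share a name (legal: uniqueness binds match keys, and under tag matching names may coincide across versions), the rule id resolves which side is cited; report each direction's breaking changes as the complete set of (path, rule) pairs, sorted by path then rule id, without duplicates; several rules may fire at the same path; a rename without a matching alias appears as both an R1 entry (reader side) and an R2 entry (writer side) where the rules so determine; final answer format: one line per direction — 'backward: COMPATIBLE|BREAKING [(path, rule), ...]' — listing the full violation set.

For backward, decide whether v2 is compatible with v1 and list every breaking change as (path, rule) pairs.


backward: BREAKING [(audit.active, R3), (audit.weight, R1), (audit.weight, R4)]

arrows below run writer -> reader for Ticket
backward on Ticket — v2 reading data written by v1:
  writer required, Role -> Role: reader tier maps from writer tier
  writer required, list<float64> -> list<float64>: reader extras maps from writer extras
  writer optional, Meta -> Meta: reader audit maps from writer audit
  writer required, int64 -> int64: reader retries maps from writer retries
  writer optional, float64 -> float64: reader height maps from writer height
  writer optional, float64 -> float64: reader audit.weight maps from writer audit.weight
  writer optional, bool -> float32: reader audit.active maps from writer audit.active
  R3 fires at audit.active
  R1 fires at audit.weight
  R4 fires at audit.weight
  => backward verdict for Ticket: BREAKING, 3 violation(s)
checking off the Ticket differences that do not matter here:
  enum Role (field tier in record Ticket): symbol GREEN removed -> fires no rule on Ticket, leaving the asked answer as it is


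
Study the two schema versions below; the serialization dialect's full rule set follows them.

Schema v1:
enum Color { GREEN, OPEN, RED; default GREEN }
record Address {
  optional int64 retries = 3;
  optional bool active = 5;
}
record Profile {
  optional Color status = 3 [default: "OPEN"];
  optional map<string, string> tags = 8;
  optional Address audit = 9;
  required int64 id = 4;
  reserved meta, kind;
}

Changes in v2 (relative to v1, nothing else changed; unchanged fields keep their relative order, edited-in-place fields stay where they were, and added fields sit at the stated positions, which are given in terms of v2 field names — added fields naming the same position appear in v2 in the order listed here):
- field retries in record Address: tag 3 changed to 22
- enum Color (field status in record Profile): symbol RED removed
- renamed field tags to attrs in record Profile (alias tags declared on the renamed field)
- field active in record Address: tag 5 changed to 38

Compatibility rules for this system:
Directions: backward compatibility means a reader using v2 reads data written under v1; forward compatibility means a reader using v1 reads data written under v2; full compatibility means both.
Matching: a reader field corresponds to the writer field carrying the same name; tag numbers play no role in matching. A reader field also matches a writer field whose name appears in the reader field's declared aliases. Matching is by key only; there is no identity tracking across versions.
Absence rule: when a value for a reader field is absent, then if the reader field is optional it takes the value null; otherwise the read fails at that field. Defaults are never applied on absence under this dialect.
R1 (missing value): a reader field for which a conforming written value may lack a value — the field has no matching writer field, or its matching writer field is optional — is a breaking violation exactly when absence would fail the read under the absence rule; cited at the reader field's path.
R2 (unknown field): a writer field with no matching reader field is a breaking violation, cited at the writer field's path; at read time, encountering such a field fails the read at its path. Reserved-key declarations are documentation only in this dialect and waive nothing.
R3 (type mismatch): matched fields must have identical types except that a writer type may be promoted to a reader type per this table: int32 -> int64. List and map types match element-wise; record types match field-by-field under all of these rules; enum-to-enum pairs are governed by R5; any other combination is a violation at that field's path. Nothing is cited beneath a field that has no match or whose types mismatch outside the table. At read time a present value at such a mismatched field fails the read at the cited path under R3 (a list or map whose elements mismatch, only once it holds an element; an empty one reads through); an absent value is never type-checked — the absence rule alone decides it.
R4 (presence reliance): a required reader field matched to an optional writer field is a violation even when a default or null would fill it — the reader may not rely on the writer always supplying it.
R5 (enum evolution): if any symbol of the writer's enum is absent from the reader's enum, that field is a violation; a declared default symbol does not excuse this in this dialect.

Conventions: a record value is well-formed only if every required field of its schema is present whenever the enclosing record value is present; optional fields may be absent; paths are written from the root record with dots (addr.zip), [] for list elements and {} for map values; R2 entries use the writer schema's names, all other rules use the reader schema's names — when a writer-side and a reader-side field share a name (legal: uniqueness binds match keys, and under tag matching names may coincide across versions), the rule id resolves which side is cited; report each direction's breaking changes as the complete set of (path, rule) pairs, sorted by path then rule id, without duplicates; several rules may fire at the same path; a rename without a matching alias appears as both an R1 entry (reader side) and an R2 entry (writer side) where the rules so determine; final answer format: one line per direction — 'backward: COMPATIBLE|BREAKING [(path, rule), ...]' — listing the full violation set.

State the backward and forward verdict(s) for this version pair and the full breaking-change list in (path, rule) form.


backward: BREAKING [(status, R5)]; forward: BREAKING [(attrs, R2)]

in Profile below, arrows point writer -> reader
backward on Profile — v2 reading data written by v1:
  writer optional, Color -> Color: reader status maps from writer status
  writer optional, map<string, string> -> map<string, string>: reader attrs maps from writer tags
  writer optional, Address -> Address: reader audit maps from writer audit
  writer required, int64 -> int64: reader id maps from writer id
  writer optional, int64 -> int64: reader audit.retries maps from writer audit.retries
  writer optional, bool -> bool: reader audit.active maps from writer audit.active
  rule R5 violated at status
  => backward verdict for Profile: BREAKING, 1 violation(s)
forward on Profile — v1 reading data written by v2:
  writer optional, Color -> Color: reader status maps from writer status
  no writer field matches reader tags
  writer optional, Address -> Address: reader audit maps from writer audit
  writer required, int64 -> int64: reader id maps from writer id
  leftover writer field: attrs
  writer optional, int64 -> int64: reader audit.retries maps from writer audit.retries
  writer optional, bool -> bool: reader audit.active maps from writer audit.active
  rule R2 violated at attrs
  => forward verdict for Profile: BREAKING, 1 violation(s)


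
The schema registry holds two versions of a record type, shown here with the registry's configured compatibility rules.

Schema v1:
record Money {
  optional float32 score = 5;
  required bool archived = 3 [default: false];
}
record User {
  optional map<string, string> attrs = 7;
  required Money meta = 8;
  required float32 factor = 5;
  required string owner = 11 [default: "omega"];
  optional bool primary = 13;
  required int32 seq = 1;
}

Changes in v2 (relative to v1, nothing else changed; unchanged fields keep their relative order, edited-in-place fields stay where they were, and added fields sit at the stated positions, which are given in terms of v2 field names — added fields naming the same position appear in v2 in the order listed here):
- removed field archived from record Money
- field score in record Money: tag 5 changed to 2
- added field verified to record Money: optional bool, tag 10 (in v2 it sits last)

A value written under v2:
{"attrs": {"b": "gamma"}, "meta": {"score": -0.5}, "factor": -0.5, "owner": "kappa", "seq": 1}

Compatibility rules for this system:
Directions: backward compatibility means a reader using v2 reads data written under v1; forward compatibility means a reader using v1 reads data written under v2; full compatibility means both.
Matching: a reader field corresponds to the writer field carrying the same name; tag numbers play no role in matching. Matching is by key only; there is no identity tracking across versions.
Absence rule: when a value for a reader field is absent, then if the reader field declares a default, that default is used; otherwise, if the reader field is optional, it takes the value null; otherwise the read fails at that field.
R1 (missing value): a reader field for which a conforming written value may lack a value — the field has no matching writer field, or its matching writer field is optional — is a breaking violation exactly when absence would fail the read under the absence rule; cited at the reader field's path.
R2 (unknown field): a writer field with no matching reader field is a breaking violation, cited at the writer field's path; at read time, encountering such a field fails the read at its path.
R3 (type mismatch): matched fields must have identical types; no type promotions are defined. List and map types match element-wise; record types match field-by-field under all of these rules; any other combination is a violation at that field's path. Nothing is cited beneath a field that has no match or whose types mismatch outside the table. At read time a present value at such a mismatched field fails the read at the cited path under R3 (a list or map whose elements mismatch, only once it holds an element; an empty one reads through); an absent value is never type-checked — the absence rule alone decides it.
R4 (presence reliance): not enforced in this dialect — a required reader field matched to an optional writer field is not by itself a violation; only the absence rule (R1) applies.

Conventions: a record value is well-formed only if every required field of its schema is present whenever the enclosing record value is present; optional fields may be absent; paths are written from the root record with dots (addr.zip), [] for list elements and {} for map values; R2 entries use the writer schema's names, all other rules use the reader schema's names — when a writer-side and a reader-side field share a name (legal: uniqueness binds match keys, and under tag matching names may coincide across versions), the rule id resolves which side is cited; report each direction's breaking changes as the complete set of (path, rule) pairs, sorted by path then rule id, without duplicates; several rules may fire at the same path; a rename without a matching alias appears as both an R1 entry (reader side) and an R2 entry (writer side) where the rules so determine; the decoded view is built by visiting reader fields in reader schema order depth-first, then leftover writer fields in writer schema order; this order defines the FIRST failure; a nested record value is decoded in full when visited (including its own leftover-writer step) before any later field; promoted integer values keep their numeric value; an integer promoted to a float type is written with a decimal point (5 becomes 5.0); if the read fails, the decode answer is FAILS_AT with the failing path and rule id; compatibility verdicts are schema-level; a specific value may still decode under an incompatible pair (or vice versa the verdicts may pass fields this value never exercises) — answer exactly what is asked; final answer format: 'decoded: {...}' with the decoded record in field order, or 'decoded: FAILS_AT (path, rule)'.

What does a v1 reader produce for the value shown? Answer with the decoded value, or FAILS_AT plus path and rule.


decoded: {"attrs": {"b": "gamma"}, "meta": {"score": -0.5, "archived": false}, "factor": -0.5, "owner": "kappa", "primary": null, "seq": 1}

arrows below run writer -> reader for User
decoding the User value with the v1 reader:
  attrs := {"b": "gamma"}
  meta.score := -0.5
  meta.archived := false (absent -> default)
  factor := -0.5
  owner := "kappa"
  primary := null (absent, optional -> null)
  seq := 1
  => decoded: {"attrs": {"b": "gamma"}, "meta": {"score": -0.5, "archived": false}, "factor": -0.5, "owner": "kappa", "primary": null, "seq": 1}
checking off the User differences that do not matter here:
  removed field archived from record Money -> a verdict-level change on User — the shown value reads the same
  field score in record Money: tag 5 changed to 2 -> no rule fires on it and the decoded User view is identical with or without it
  added field verified to record Money: optional bool, tag 10 (in v2 it sits last) -> a verdict-level change on User — the shown value reads the same


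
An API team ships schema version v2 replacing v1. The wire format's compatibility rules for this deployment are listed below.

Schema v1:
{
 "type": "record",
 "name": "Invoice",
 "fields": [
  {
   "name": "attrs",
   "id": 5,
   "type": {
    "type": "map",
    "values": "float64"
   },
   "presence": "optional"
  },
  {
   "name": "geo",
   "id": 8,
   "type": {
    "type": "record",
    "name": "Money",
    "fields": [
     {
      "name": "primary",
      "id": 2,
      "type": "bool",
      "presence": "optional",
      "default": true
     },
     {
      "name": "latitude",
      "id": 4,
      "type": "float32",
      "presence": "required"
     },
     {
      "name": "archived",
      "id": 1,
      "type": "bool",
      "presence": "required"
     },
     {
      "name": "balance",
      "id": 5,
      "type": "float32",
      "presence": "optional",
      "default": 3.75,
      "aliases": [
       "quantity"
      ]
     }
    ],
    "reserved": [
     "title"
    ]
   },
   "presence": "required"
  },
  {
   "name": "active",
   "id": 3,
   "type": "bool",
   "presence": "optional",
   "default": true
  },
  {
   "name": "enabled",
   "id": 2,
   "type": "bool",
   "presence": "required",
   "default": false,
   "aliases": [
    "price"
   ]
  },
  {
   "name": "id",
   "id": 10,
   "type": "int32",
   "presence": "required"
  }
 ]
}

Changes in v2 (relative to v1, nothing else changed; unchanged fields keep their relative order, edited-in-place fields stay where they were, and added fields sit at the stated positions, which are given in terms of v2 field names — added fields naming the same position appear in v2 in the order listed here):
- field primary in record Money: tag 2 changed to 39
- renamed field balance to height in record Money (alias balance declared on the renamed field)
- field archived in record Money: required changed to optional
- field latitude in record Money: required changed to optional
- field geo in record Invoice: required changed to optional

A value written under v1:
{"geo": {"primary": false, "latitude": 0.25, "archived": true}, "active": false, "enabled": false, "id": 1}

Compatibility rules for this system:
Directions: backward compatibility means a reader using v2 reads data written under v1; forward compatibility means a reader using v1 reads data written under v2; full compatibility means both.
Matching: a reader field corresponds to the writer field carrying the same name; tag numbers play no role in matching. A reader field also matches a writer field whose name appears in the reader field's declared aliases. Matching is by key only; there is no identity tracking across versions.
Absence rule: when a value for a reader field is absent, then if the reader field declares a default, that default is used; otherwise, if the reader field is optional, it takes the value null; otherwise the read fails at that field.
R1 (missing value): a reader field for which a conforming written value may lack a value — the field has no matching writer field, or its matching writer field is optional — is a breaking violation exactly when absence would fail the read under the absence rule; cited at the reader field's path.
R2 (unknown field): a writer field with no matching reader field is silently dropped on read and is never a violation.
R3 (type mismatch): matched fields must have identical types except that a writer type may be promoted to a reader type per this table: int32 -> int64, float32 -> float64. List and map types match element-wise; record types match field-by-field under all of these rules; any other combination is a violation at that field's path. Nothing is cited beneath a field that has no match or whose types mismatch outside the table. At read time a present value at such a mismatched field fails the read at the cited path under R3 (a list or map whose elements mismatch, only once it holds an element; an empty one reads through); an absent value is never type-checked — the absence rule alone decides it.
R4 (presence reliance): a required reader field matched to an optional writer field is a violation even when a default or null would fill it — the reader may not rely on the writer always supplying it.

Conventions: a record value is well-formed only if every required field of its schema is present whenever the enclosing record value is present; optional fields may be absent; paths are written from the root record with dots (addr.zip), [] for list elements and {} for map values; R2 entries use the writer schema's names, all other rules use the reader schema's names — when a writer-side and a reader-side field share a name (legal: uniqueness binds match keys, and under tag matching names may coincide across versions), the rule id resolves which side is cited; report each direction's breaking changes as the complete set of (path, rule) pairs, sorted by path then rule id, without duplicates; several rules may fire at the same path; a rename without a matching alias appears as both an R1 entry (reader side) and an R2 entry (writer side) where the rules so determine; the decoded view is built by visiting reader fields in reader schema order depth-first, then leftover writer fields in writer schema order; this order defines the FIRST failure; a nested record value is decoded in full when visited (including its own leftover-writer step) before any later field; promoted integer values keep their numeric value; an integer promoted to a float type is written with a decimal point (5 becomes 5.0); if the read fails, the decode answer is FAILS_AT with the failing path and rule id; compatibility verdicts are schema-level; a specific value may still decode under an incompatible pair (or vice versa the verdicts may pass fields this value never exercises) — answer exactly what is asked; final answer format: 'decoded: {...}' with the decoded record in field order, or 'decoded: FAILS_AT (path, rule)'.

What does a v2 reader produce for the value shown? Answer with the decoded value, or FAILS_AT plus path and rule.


decoded: {"attrs": null, "geo": {"primary": false, "latitude": 0.25, "archived": true, "height": 3.75}, "active": false, "enabled": false, "id": 1}

the writer's type comes first in each Invoice pair
migrating the Invoice value to v2:
  attrs := null (missing; optional => null)
  geo.primary := false
  geo.latitude := 0.25
  geo.archived := true
  geo.height := 3.75 (missing; default applied)
  active := false
  enabled := false
  id := 1
  => decoded: {"attrs": null, "geo": {"primary": false, "latitude": 0.25, "archived": true, "height": 3.75}, "active": false, "enabled": false, "id": 1}
the other Invoice changes do not affect what is asked:
  field primary in record Money: tag 2 changed to 39 -> no rule fires on it and the decoded Invoice view is identical with or without it
  field archived in record Money: required changed to optional -> matters for Invoice compatibility verdicts, not for this value's decode
  field latitude in record Money: required changed to optional -> matters for Invoice compatibility verdicts, not for this value's decode
  field geo in record Invoice: required changed to optional -> matters for Invoice compatibility verdicts, not for this value's decode


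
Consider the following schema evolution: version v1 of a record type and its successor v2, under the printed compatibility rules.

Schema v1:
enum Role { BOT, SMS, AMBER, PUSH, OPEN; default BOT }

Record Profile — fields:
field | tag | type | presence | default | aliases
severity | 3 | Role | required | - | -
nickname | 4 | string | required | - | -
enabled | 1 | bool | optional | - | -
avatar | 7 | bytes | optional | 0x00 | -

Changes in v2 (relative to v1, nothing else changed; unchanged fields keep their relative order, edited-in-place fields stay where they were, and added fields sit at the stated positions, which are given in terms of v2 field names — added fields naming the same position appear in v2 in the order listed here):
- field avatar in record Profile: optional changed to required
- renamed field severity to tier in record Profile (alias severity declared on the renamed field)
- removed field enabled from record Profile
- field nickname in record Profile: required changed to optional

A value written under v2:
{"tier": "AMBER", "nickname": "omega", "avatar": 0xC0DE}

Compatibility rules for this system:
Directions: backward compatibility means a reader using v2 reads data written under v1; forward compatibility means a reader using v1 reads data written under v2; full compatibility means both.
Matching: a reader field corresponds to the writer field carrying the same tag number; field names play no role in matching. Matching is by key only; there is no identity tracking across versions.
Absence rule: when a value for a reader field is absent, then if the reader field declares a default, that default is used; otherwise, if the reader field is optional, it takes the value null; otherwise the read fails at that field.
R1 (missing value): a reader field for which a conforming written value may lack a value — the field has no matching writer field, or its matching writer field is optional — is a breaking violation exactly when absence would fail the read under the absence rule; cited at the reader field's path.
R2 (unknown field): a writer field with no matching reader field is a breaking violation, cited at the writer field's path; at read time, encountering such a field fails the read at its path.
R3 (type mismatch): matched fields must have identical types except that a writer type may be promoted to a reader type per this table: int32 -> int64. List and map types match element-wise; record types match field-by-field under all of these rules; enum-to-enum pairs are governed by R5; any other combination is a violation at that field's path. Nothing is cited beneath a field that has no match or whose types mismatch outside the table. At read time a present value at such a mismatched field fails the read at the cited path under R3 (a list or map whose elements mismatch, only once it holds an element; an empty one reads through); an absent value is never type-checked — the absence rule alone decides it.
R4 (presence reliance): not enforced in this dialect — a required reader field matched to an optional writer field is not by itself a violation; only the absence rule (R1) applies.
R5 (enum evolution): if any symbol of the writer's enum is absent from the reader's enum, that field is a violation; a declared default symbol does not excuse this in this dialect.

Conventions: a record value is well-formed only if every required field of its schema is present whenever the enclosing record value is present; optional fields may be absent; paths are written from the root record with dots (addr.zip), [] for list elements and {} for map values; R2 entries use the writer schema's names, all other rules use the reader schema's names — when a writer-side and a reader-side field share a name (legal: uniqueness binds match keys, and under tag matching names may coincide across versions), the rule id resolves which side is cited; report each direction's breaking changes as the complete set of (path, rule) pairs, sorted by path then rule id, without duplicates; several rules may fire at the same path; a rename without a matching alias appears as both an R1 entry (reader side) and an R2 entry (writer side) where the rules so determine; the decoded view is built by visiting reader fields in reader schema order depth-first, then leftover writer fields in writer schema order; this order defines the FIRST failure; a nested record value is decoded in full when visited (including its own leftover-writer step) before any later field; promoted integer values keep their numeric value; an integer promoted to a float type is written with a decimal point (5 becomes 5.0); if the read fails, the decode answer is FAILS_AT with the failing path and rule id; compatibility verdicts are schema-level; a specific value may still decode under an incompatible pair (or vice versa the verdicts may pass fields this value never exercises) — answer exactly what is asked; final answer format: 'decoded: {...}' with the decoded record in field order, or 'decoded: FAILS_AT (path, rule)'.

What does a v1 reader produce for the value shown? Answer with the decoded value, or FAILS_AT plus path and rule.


the writer's type comes first in each Profile pair
decoding the Profile value with the v1 reader:
  severity := "AMBER" (from writer tier)
  nickname := "omega"
  enabled := null (absent, optional -> null)
  avatar := 0xC0DE
  => decoded: {"severity": "AMBER", "nickname": "omega", "enabled": null, "avatar": 0xC0DE}
the other Profile changes do not affect what is asked:
  field avatar in record Profile: optional changed to required -> inert under this dialect — no rule fires on Profile and the result does not move
  renamed field severity to tier in record Profile (alias severity declared on the renamed field) -> inert under this dialect — no rule fires on Profile and the result does not move
  removed field enabled from record Profile -> matters for Profile compatibility verdicts, not for this value's decode
  field nickname in record Profile: required changed to optional -> matters for Profile compatibility verdicts, not for this value's decode

decoded: {"severity": "AMBER", "nickname": "omega", "enabled": null, "avatar": 0xC0DE}
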